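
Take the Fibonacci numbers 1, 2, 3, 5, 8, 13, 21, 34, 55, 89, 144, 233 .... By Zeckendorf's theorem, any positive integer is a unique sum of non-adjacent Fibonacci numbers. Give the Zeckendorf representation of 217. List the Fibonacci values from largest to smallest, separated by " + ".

Repeatedly subtract the largest Fibonacci number that fits:
217 − 144 = 73
73 − 55 = 18
18 − 13 = 5
5 − 5 = 0
So 217 = 144 + 55 + 13 + 5, with no two terms consecutive in the sequence.

144 + 55 + 13 + 5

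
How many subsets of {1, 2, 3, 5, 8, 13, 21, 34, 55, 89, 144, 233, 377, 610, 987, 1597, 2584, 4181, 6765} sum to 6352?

6352 = 4181+1597+377+144+34+13+5+1 = 4181+1597+377+144+34+13+3+2+1 = 4181+1597+377+89+55+34+13+5+1 = 4181+1597+377+144+34+8+5+3+2+1 = … (32 more), for 36 in all.

36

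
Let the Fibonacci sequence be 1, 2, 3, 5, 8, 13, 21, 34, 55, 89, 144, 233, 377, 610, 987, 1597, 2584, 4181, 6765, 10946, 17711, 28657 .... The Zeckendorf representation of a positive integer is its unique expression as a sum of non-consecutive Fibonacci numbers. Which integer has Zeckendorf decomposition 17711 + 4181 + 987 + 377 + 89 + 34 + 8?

23387

17711 + 4181 + 987 + 377 + 89 + 34 + 8 = 23387.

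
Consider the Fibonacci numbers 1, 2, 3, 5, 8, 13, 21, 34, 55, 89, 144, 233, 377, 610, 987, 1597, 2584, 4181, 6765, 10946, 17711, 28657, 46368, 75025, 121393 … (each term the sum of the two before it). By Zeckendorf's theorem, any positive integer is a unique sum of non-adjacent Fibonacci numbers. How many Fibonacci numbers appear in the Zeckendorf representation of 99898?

7

Greedily peel off the largest Fibonacci term at each step:
largest Fibonacci ≤ 99898 is 75025; 99898 − 75025 = 24873
largest Fibonacci ≤ 24873 is 17711; 24873 − 17711 = 7162
largest Fibonacci ≤ 7162 is 6765; 7162 − 6765 = 397
largest Fibonacci ≤ 397 is 377; 397 − 377 = 20
largest Fibonacci ≤ 20 is 13; 20 − 13 = 7
largest Fibonacci ≤ 7 is 5; 7 − 5 = 2
largest Fibonacci ≤ 2 is 2; 2 − 2 = 0
99898 = 75025 + 17711 + 6765 + 377 + 13 + 5 + 2, which has 7 terms.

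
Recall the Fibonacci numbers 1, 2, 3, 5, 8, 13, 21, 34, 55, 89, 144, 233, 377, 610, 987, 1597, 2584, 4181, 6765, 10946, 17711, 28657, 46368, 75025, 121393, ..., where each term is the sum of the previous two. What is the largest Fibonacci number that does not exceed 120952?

75025

75025 ≤ 120952 < 121393, so the largest Fibonacci number not exceeding 120952 is 75025.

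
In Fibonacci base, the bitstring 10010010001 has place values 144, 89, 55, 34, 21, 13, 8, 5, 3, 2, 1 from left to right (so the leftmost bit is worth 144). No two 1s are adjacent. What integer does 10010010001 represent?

Summing the place values of the 1 bits: 144 + 34 + 8 + 1 = 187.

187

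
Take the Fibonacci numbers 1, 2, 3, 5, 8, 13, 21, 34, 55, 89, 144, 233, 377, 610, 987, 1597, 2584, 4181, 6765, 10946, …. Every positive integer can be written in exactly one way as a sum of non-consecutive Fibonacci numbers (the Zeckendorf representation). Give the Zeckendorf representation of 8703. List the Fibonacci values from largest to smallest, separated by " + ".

Repeatedly subtract the largest Fibonacci number that fits:
largest Fibonacci ≤ 8703 is 6765; 8703 − 6765 = 1938
largest Fibonacci ≤ 1938 is 1597; 1938 − 1597 = 341
largest Fibonacci ≤ 341 is 233; 341 − 233 = 108
largest Fibonacci ≤ 108 is 89; 108 − 89 = 19
largest Fibonacci ≤ 19 is 13; 19 − 13 = 6
largest Fibonacci ≤ 6 is 5; 6 − 5 = 1
largest Fibonacci ≤ 1 is 1; 1 − 1 = 0
So 8703 = 6765 + 1597 + 233 + 89 + 13 + 5 + 1, with no two terms consecutive in the sequence.

6765 + 1597 + 233 + 89 + 13 + 5 + 1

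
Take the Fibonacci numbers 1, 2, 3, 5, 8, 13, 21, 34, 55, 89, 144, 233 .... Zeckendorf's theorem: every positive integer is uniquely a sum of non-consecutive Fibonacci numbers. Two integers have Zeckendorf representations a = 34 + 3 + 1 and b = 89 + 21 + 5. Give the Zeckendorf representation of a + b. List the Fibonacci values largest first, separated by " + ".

144 + 8 + 1

The two numbers are 38 and 115, so their sum is 153.
Repeatedly subtract the largest Fibonacci number that fits:
subtract 144 from 153: 9 remains
subtract 8 from 9: 1 remains
subtract 1 from 1: 0 remains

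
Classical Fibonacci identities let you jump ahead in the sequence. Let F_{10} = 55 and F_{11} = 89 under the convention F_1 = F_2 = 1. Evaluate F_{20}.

6765

By the doubling identity F_{2k} = F_k(2F_{k+1} − F_k): F_{20} = 55·(2·89 − 55) = 55·123 = 6765.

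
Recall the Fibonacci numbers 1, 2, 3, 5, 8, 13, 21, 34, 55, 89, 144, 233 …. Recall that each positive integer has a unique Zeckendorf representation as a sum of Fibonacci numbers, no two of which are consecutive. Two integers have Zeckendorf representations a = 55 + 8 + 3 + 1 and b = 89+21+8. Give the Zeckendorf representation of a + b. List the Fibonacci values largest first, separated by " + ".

The two numbers are 67 and 118, so their sum is 185.
185 − 144 = 41
41 − 34 = 7
7 − 5 = 2
2 − 2 = 0

144 + 34 + 5 + 2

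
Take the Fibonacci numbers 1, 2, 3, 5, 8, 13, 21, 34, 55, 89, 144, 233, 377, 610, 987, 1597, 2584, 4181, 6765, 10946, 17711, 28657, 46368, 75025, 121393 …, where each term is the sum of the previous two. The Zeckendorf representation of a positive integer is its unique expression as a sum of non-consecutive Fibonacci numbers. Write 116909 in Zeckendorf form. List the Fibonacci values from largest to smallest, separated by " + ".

75025 + 28657 + 10946 + 1597 + 610 + 55 + 13 + 5 + 1

largest Fibonacci ≤ 116909 is 75025; 116909 − 75025 = 41884
largest Fibonacci ≤ 41884 is 28657; 41884 − 28657 = 13227
largest Fibonacci ≤ 13227 is 10946; 13227 − 10946 = 2281
largest Fibonacci ≤ 2281 is 1597; 2281 − 1597 = 684
largest Fibonacci ≤ 684 is 610; 684 − 610 = 74
largest Fibonacci ≤ 74 is 55; 74 − 55 = 19
largest Fibonacci ≤ 19 is 13; 19 − 13 = 6
largest Fibonacci ≤ 6 is 5; 6 − 5 = 1
largest Fibonacci ≤ 1 is 1; 1 − 1 = 0
So 116909 = 75025 + 28657 + 10946 + 1597 + 610 + 55 + 13 + 5 + 1, with no two terms consecutive in the sequence.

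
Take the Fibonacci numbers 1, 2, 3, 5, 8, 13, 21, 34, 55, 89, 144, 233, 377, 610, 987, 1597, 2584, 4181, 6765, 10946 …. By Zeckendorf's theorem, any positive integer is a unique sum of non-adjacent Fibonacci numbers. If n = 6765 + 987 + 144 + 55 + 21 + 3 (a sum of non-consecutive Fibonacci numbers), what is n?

7975

6765 + 987 + 144 + 55 + 21 + 3 = 7975.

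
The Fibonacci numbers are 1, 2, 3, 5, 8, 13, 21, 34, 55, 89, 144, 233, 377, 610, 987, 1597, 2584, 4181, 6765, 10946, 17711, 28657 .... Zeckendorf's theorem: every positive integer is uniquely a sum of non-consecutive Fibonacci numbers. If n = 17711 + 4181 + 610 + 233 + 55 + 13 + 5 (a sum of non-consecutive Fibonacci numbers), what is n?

22808

17711 + 4181 + 610 + 233 + 55 + 13 + 5 = 22808.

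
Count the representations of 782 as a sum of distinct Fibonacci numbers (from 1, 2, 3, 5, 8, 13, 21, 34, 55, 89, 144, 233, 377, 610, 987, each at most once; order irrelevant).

Starting from the Zeckendorf form and repeatedly splitting a term F_k into F_{k−1} + F_{k−2} (when neither is already used) reaches every representation.
782 = 610+144+21+5+2 = 610+144+13+8+5+2 = 610+89+55+21+5+2 = 377+233+144+21+5+2 = 610+89+55+13+8+5+2 = … (5 more), for 10 in all.

10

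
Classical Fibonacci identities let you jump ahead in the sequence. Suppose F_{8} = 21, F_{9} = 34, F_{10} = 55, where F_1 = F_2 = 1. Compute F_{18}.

2584

By the addition formula F_{m+n} = F_m F_{n+1} + F_{m−1} F_n with m=10, n=8: F_{18} = 55·34 + 34·21 = 1870 + 714 = 2584.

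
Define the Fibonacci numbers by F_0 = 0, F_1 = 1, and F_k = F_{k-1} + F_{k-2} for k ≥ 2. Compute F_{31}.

Iterating the recurrence up to F_{24} = 46368 and F_{23} = 28657:
F_{25} = F_{24} + F_{23} = 46368 + 28657 = 75025
F_{26} = F_{25} + F_{24} = 75025 + 46368 = 121393
F_{27} = F_{26} + F_{25} = 121393 + 75025 = 196418
F_{28} = F_{27} + F_{26} = 196418 + 121393 = 317811
F_{29} = F_{28} + F_{27} = 317811 + 196418 = 514229
F_{30} = F_{29} + F_{28} = 514229 + 317811 = 832040
F_{31} = F_{30} + F_{29} = 832040 + 514229 = 1346269

1346269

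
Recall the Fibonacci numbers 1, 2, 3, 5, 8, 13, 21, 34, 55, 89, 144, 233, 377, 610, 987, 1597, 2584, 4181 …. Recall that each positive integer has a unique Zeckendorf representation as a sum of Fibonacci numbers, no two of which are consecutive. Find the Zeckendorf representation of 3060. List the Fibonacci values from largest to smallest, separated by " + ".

subtract 2584 from 3060: 476 remains
subtract 377 from 476: 99 remains
subtract 89 from 99: 10 remains
subtract 8 from 10: 2 remains
subtract 2 from 2: 0 remains
So 3060 = 2584 + 377 + 89 + 8 + 2, with no two terms consecutive in the sequence.

2584 + 377 + 89 + 8 + 2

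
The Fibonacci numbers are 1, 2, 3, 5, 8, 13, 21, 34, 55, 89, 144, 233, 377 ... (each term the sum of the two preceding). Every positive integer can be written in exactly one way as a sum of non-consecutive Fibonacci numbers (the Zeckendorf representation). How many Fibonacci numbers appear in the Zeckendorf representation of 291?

3

take 233 (≤ 291); 291 − 233 = 58
take 55 (≤ 58); 58 − 55 = 3
take 3 (≤ 3); 3 − 3 = 0
291 = 233 + 55 + 3, which has 3 terms.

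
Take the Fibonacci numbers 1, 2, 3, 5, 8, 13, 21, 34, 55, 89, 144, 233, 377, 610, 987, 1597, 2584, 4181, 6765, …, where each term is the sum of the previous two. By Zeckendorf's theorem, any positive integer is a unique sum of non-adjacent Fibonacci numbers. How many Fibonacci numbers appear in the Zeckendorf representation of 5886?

Repeatedly subtract the largest Fibonacci number that fits:
largest Fibonacci ≤ 5886 is 4181; 5886 − 4181 = 1705
largest Fibonacci ≤ 1705 is 1597; 1705 − 1597 = 108
largest Fibonacci ≤ 108 is 89; 108 − 89 = 19
largest Fibonacci ≤ 19 is 13; 19 − 13 = 6
largest Fibonacci ≤ 6 is 5; 6 − 5 = 1
largest Fibonacci ≤ 1 is 1; 1 − 1 = 0
5886 = 4181 + 1597 + 89 + 13 + 5 + 1, which has 6 terms.

6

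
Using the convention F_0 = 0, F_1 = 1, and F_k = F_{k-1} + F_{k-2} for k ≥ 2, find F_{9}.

34

Iterating the recurrence up to F_{5} = 5 and F_{4} = 3:
F_{6} = F_{5} + F_{4} = 5 + 3 = 8
F_{7} = F_{6} + F_{5} = 8 + 5 = 13
F_{8} = F_{7} + F_{6} = 13 + 8 = 21
F_{9} = F_{8} + F_{7} = 21 + 13 = 34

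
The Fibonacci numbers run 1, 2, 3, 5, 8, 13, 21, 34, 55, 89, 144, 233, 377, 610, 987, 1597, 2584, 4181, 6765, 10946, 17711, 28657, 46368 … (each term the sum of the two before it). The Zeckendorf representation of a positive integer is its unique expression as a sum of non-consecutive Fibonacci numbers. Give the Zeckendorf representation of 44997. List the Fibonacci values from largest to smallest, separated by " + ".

28657 + 10946 + 4181 + 987 + 144 + 55 + 21 + 5 + 1

Greedily peel off the largest Fibonacci term at each step:
44997 − 28657 = 16340
16340 − 10946 = 5394
5394 − 4181 = 1213
1213 − 987 = 226
226 − 144 = 82
82 − 55 = 27
27 − 21 = 6
6 − 5 = 1
1 − 1 = 0
So 44997 = 28657 + 10946 + 4181 + 987 + 144 + 55 + 21 + 5 + 1, with no two terms consecutive in the sequence.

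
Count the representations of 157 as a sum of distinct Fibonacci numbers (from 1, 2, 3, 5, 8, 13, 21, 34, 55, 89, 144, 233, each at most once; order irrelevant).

9

157 = 144+13 = 144+8+5 = 89+55+13 = … (6 more), for 9 in all.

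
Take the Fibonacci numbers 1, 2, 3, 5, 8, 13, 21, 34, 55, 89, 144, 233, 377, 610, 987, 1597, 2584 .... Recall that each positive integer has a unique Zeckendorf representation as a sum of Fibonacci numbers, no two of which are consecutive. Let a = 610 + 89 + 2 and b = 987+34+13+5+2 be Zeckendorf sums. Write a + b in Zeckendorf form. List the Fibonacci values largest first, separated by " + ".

1597 + 144 + 1

The two numbers are 701 and 1041, so their sum is 1742.
Repeatedly subtract the largest Fibonacci number that fits:
1597 ≤ 1742 < 2584, so take 1597; remainder 145
144 ≤ 145 < 233, so take 144; remainder 1
1 ≤ 1 < 2, so take 1; remainder 0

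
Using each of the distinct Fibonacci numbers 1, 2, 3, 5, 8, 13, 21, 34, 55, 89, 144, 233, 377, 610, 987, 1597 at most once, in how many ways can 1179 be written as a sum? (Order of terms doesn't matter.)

25

Each representation comes from the Zeckendorf form by replacing some F_k with F_{k−1} + F_{k−2} where possible.
1179 = 987+144+34+13+1 = 987+144+34+8+5+1 = 987+89+55+34+13+1 = 610+377+144+34+13+1 = … (21 more), for 25 in all.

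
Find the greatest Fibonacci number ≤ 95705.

75025 ≤ 95705 < 121393, so the largest Fibonacci number not exceeding 95705 is 75025.

75025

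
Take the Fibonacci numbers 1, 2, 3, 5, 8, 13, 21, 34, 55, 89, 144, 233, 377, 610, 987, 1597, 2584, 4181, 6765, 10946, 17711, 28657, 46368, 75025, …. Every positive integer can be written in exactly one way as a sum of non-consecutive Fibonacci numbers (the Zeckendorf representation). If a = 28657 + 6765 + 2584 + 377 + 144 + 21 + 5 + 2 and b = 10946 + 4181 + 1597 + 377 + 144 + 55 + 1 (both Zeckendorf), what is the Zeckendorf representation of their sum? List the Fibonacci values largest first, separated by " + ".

46368 + 6765 + 2584 + 89 + 34 + 13 + 3

The two numbers are 38555 and 17301, so their sum is 55856.
take 46368 (≤ 55856); 55856 − 46368 = 9488
take 6765 (≤ 9488); 9488 − 6765 = 2723
take 2584 (≤ 2723); 2723 − 2584 = 139
take 89 (≤ 139); 139 − 89 = 50
take 34 (≤ 50); 50 − 34 = 16
take 13 (≤ 16); 16 − 13 = 3
take 3 (≤ 3); 3 − 3 = 0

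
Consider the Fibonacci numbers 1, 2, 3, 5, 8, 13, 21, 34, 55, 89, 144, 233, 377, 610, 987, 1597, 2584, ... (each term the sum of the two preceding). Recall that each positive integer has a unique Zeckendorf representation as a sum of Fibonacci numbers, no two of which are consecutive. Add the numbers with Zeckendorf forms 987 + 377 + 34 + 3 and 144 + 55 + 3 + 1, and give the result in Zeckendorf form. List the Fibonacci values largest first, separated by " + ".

1597 + 5 + 2

The two numbers are 1401 and 203, so their sum is 1604.
1604: greatest Fibonacci not exceeding it is 1597, leaving 7
7: greatest Fibonacci not exceeding it is 5, leaving 2
2: greatest Fibonacci not exceeding it is 2, leaving 0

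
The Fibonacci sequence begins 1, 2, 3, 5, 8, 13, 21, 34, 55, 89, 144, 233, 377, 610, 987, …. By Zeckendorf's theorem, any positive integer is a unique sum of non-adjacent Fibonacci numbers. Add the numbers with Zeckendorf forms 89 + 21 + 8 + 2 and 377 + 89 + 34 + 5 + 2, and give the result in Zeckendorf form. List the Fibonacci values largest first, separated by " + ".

610 + 13 + 3 + 1

The two numbers are 120 and 507, so their sum is 627.
Repeatedly subtract the largest Fibonacci number that fits:
largest Fibonacci ≤ 627 is 610; 627 − 610 = 17
largest Fibonacci ≤ 17 is 13; 17 − 13 = 4
largest Fibonacci ≤ 4 is 3; 4 − 3 = 1
largest Fibonacci ≤ 1 is 1; 1 − 1 = 0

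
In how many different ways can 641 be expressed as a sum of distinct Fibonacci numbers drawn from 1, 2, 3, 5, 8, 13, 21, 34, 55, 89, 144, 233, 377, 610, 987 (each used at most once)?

12

Each representation comes from the Zeckendorf form by replacing some F_k with F_{k−1} + F_{k−2} where possible.
641 = 610+21+8+2 = 610+21+5+3+2 = 377+233+21+8+2 = 610+13+8+5+3+2 = … (8 more), for 12 in all.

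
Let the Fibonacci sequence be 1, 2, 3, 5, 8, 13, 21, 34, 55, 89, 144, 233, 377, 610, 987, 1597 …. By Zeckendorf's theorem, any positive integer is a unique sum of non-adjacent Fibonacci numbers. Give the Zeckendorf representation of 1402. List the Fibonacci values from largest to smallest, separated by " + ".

987 + 377 + 34 + 3 + 1

1402: greatest Fibonacci not exceeding it is 987, leaving 415
415: greatest Fibonacci not exceeding it is 377, leaving 38
38: greatest Fibonacci not exceeding it is 34, leaving 4
4: greatest Fibonacci not exceeding it is 3, leaving 1
1: greatest Fibonacci not exceeding it is 1, leaving 0
So 1402 = 987 + 377 + 34 + 3 + 1, with no two terms consecutive in the sequence.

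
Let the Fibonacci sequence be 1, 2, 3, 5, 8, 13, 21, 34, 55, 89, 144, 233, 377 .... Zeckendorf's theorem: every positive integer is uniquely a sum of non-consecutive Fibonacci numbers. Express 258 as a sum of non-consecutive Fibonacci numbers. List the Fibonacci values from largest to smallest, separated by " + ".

subtract 233 from 258: 25 remains
subtract 21 from 25: 4 remains
subtract 3 from 4: 1 remains
subtract 1 from 1: 0 remains
So 258 = 233 + 21 + 3 + 1, with no two terms consecutive in the sequence.

233 + 21 + 3 + 1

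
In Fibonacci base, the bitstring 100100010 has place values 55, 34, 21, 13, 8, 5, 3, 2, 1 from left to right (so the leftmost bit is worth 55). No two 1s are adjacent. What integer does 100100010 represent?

Summing the place values of the 1 bits: 55 + 13 + 2 = 70.

70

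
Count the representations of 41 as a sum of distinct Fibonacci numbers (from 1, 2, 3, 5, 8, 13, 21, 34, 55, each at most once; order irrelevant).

2

Starting from the Zeckendorf form and repeatedly splitting a term F_k into F_{k−1} + F_{k−2} (when neither is already used) reaches every representation.
41 = 34+5+2 = 21+13+5+2 — 2 representations.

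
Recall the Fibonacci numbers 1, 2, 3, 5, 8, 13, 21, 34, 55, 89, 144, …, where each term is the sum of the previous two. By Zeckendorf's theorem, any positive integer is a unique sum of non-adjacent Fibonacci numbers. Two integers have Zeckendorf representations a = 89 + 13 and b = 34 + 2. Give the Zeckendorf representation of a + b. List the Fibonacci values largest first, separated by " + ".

The two numbers are 102 and 36, so their sum is 138.
89 ≤ 138 < 144, so take 89; remainder 49
34 ≤ 49 < 55, so take 34; remainder 15
13 ≤ 15 < 21, so take 13; remainder 2
2 ≤ 2 < 3, so take 2; remainder 0

89 + 34 + 13 + 2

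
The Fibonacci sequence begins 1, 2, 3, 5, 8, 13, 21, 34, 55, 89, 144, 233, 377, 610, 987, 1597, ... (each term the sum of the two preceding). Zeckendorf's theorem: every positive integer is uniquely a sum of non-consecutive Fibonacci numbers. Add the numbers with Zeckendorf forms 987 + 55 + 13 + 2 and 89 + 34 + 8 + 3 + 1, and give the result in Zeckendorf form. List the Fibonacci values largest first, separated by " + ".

987 + 144 + 55 + 5 + 1

The two numbers are 1057 and 135, so their sum is 1192.
subtract 987 from 1192: 205 remains
subtract 144 from 205: 61 remains
subtract 55 from 61: 6 remains
subtract 5 from 6: 1 remains
subtract 1 from 1: 0 remains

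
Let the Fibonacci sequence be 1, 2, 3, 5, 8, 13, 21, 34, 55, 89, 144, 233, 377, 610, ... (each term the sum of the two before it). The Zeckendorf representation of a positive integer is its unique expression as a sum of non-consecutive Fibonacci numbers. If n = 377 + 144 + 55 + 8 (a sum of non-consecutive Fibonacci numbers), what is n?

377 + 144 + 55 + 8 = 584.

584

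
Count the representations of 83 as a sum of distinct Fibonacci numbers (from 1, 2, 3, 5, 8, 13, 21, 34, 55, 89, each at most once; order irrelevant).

83 = 55+21+5+2 = 55+13+8+5+2 = 34+21+13+8+5+2 — 3 representations.

3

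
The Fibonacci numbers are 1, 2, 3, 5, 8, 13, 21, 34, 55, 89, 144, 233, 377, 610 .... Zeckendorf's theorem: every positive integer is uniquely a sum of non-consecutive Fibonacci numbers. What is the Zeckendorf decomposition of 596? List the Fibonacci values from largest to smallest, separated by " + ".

Greedy algorithm:
596: greatest Fibonacci not exceeding it is 377, leaving 219
219: greatest Fibonacci not exceeding it is 144, leaving 75
75: greatest Fibonacci not exceeding it is 55, leaving 20
20: greatest Fibonacci not exceeding it is 13, leaving 7
7: greatest Fibonacci not exceeding it is 5, leaving 2
2: greatest Fibonacci not exceeding it is 2, leaving 0
So 596 = 377 + 144 + 55 + 13 + 5 + 2, with no two terms consecutive in the sequence.

377 + 144 + 55 + 13 + 5 + 2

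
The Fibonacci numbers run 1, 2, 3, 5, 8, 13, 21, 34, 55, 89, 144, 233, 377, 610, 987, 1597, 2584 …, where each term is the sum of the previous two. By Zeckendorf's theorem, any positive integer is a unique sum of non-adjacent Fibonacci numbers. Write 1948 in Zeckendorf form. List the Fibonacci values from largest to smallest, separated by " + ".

Greedy algorithm:
largest Fibonacci ≤ 1948 is 1597; 1948 − 1597 = 351
largest Fibonacci ≤ 351 is 233; 351 − 233 = 118
largest Fibonacci ≤ 118 is 89; 118 − 89 = 29
largest Fibonacci ≤ 29 is 21; 29 − 21 = 8
largest Fibonacci ≤ 8 is 8; 8 − 8 = 0
So 1948 = 1597 + 233 + 89 + 21 + 8, with no two terms consecutive in the sequence.

1597 + 233 + 89 + 21 + 8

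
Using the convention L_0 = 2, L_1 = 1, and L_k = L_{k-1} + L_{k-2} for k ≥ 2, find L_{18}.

5778

Iterating the recurrence up to L_{11} = 199 and L_{10} = 123:
L_{12} = L_{11} + L_{10} = 199 + 123 = 322
L_{13} = L_{12} + L_{11} = 322 + 199 = 521
L_{14} = L_{13} + L_{12} = 521 + 322 = 843
L_{15} = L_{14} + L_{13} = 843 + 521 = 1364
L_{16} = L_{15} + L_{14} = 1364 + 843 = 2207
L_{17} = L_{16} + L_{15} = 2207 + 1364 = 3571
L_{18} = L_{17} + L_{16} = 3571 + 2207 = 5778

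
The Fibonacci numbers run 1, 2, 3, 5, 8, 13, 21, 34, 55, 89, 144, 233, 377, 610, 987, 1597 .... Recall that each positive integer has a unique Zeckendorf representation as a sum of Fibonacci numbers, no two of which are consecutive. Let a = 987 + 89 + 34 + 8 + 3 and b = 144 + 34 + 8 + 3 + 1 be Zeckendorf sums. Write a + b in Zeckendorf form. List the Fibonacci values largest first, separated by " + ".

987 + 233 + 89 + 2

The two numbers are 1121 and 190, so their sum is 1311.
take 987 (≤ 1311); 1311 − 987 = 324
take 233 (≤ 324); 324 − 233 = 91
take 89 (≤ 91); 91 − 89 = 2
take 2 (≤ 2); 2 − 2 = 0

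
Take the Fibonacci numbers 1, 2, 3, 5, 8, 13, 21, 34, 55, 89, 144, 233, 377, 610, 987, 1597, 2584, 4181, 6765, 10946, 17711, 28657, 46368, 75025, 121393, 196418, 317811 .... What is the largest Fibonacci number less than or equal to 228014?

196418 ≤ 228014 < 317811, so the largest Fibonacci number not exceeding 228014 is 196418.

196418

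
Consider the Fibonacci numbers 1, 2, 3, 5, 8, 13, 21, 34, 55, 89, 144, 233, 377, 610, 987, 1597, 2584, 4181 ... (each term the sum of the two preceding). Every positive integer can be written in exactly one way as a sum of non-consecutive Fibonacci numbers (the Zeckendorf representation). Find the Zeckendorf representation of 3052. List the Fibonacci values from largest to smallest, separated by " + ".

3052 − 2584 = 468
468 − 377 = 91
91 − 89 = 2
2 − 2 = 0
So 3052 = 2584 + 377 + 89 + 2, with no two terms consecutive in the sequence.

2584 + 377 + 89 + 2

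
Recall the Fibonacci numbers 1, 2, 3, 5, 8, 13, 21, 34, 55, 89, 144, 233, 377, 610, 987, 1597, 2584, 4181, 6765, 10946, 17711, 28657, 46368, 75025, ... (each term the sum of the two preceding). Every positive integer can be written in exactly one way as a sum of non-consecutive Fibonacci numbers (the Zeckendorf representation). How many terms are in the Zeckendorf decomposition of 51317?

take 46368 (≤ 51317); 51317 − 46368 = 4949
take 4181 (≤ 4949); 4949 − 4181 = 768
take 610 (≤ 768); 768 − 610 = 158
take 144 (≤ 158); 158 − 144 = 14
take 13 (≤ 14); 14 − 13 = 1
take 1 (≤ 1); 1 − 1 = 0
51317 = 46368 + 4181 + 610 + 144 + 13 + 1, which has 6 terms.

6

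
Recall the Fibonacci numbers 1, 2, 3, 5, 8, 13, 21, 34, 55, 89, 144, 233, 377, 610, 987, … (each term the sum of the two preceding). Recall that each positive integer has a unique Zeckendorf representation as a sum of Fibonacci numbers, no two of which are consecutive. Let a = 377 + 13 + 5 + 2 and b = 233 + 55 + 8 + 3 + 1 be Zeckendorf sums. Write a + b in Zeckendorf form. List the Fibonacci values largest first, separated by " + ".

The two numbers are 397 and 300, so their sum is 697.
Greedy algorithm:
take 610 (≤ 697); 697 − 610 = 87
take 55 (≤ 87); 87 − 55 = 32
take 21 (≤ 32); 32 − 21 = 11
take 8 (≤ 11); 11 − 8 = 3
take 3 (≤ 3); 3 − 3 = 0

610 + 55 + 21 + 8 + 3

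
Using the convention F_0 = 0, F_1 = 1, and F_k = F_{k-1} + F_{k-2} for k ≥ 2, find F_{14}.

Iterating the recurrence up to F_{7} = 13 and F_{6} = 8:
F_{8} = F_{7} + F_{6} = 13 + 8 = 21
F_{9} = F_{8} + F_{7} = 21 + 13 = 34
F_{10} = F_{9} + F_{8} = 34 + 21 = 55
F_{11} = F_{10} + F_{9} = 55 + 34 = 89
F_{12} = F_{11} + F_{10} = 89 + 55 = 144
F_{13} = F_{12} + F_{11} = 144 + 89 = 233
F_{14} = F_{13} + F_{12} = 233 + 144 = 377

377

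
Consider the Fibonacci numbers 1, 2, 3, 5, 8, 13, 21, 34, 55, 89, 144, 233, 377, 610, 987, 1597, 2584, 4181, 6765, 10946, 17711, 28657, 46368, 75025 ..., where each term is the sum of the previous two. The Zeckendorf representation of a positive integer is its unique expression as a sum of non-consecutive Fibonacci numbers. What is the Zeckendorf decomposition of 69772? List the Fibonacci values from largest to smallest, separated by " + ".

46368 + 17711 + 4181 + 987 + 377 + 144 + 3 + 1

69772 − 46368 = 23404
23404 − 17711 = 5693
5693 − 4181 = 1512
1512 − 987 = 525
525 − 377 = 148
148 − 144 = 4
4 − 3 = 1
1 − 1 = 0
So 69772 = 46368 + 17711 + 4181 + 987 + 377 + 144 + 3 + 1, with no two terms consecutive in the sequence.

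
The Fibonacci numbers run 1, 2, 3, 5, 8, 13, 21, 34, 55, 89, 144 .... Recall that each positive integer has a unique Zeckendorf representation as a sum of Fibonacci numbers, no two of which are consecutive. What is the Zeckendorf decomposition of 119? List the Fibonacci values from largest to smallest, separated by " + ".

89 + 21 + 8 + 1

Greedy algorithm:
take 89 (≤ 119); 119 − 89 = 30
take 21 (≤ 30); 30 − 21 = 9
take 8 (≤ 9); 9 − 8 = 1
take 1 (≤ 1); 1 − 1 = 0
So 119 = 89 + 21 + 8 + 1, with no two terms consecutive in the sequence.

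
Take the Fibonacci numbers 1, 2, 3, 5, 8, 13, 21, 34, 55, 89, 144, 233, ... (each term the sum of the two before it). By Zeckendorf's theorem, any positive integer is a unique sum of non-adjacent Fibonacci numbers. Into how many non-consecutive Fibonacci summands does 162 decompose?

Greedy algorithm:
take 144 (≤ 162); 162 − 144 = 18
take 13 (≤ 18); 18 − 13 = 5
take 5 (≤ 5); 5 − 5 = 0
162 = 144 + 13 + 5, which has 3 terms.

3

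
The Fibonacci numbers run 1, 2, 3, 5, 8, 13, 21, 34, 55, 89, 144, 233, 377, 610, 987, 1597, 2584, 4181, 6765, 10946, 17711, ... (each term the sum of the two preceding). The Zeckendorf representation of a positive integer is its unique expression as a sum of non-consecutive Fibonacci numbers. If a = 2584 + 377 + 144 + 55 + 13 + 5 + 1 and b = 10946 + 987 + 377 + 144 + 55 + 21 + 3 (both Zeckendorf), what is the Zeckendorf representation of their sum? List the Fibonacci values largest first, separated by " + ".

The two numbers are 3179 and 12533, so their sum is 15712.
take 10946 (≤ 15712); 15712 − 10946 = 4766
take 4181 (≤ 4766); 4766 − 4181 = 585
take 377 (≤ 585); 585 − 377 = 208
take 144 (≤ 208); 208 − 144 = 64
take 55 (≤ 64); 64 − 55 = 9
take 8 (≤ 9); 9 − 8 = 1
take 1 (≤ 1); 1 − 1 = 0

10946 + 4181 + 377 + 144 + 55 + 8 + 1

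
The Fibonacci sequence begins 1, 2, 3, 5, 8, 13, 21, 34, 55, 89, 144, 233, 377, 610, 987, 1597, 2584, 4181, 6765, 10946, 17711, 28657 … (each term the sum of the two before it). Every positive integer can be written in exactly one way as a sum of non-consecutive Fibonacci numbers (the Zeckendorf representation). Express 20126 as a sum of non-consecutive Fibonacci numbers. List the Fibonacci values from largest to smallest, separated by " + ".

17711 ≤ 20126 < 28657, so take 17711; remainder 2415
1597 ≤ 2415 < 2584, so take 1597; remainder 818
610 ≤ 818 < 987, so take 610; remainder 208
144 ≤ 208 < 233, so take 144; remainder 64
55 ≤ 64 < 89, so take 55; remainder 9
8 ≤ 9 < 13, so take 8; remainder 1
1 ≤ 1 < 2, so take 1; remainder 0
So 20126 = 17711 + 1597 + 610 + 144 + 55 + 8 + 1, with no two terms consecutive in the sequence.

17711 + 1597 + 610 + 144 + 55 + 8 + 1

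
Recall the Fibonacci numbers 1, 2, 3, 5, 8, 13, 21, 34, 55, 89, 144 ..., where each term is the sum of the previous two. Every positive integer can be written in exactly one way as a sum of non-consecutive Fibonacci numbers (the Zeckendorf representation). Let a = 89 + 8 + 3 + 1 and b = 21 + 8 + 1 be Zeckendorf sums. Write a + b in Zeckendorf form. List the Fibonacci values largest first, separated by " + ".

89 + 34 + 8

The two numbers are 101 and 30, so their sum is 131.
Repeatedly subtract the largest Fibonacci number that fits:
89 ≤ 131 < 144, so take 89; remainder 42
34 ≤ 42 < 55, so take 34; remainder 8
8 ≤ 8 < 13, so take 8; remainder 0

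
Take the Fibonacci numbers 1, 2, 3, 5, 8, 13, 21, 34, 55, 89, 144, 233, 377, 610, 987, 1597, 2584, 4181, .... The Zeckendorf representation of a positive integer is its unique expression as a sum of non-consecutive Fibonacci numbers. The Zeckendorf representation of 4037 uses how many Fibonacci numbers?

Greedily peel off the largest Fibonacci term at each step:
4037: greatest Fibonacci not exceeding it is 2584, leaving 1453
1453: greatest Fibonacci not exceeding it is 987, leaving 466
466: greatest Fibonacci not exceeding it is 377, leaving 89
89: greatest Fibonacci not exceeding it is 89, leaving 0
4037 = 2584 + 987 + 377 + 89, which has 4 terms.

4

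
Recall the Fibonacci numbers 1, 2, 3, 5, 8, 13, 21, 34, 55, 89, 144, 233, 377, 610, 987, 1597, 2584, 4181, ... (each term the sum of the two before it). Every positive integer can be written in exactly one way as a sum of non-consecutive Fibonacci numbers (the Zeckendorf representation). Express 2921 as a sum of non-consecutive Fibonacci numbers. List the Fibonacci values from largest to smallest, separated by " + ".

Greedy algorithm:
2921 − 2584 = 337
337 − 233 = 104
104 − 89 = 15
15 − 13 = 2
2 − 2 = 0
So 2921 = 2584 + 233 + 89 + 13 + 2, with no two terms consecutive in the sequence.

2584 + 233 + 89 + 13 + 2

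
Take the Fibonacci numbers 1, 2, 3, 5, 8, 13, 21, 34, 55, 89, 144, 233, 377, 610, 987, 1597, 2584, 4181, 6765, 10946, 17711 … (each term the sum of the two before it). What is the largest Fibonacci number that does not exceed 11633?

10946 ≤ 11633 < 17711, so the largest Fibonacci number not exceeding 11633 is 10946.

10946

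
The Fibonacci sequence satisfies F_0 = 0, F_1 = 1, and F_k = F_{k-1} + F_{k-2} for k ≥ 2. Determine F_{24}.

Iterating the recurrence up to F_{19} = 4181 and F_{18} = 2584:
F_{20} = F_{19} + F_{18} = 4181 + 2584 = 6765
F_{21} = F_{20} + F_{19} = 6765 + 4181 = 10946
F_{22} = F_{21} + F_{20} = 10946 + 6765 = 17711
F_{23} = F_{22} + F_{21} = 17711 + 10946 = 28657
F_{24} = F_{23} + F_{22} = 28657 + 17711 = 46368

46368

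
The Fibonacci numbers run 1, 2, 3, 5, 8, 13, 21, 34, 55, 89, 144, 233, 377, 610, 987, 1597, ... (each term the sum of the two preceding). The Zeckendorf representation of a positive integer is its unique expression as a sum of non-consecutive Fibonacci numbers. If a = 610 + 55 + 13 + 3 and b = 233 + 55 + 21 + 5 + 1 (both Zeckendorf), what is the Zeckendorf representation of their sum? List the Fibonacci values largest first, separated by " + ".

987 + 8 + 1

The two numbers are 681 and 315, so their sum is 996.
Greedily peel off the largest Fibonacci term at each step:
996: greatest Fibonacci not exceeding it is 987, leaving 9
9: greatest Fibonacci not exceeding it is 8, leaving 1
1: greatest Fibonacci not exceeding it is 1, leaving 0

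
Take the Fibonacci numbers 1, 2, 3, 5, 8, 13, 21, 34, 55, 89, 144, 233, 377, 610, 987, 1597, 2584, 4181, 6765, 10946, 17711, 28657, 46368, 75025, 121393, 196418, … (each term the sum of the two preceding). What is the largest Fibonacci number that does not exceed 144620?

121393 ≤ 144620 < 196418, so the largest Fibonacci number not exceeding 144620 is 121393.

121393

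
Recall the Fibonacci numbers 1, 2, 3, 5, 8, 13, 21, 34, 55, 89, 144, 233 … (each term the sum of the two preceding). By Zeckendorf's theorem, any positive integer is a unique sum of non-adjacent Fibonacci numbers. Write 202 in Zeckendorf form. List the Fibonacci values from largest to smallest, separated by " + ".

144 + 55 + 3

Greedily peel off the largest Fibonacci term at each step:
take 144 (≤ 202); 202 − 144 = 58
take 55 (≤ 58); 58 − 55 = 3
take 3 (≤ 3); 3 − 3 = 0
So 202 = 144 + 55 + 3, with no two terms consecutive in the sequence.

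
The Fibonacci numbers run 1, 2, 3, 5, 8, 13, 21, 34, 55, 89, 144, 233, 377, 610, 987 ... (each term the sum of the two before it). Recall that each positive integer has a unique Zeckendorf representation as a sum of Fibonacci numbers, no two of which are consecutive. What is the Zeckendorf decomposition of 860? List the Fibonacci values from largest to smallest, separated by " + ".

610 + 233 + 13 + 3 + 1

Repeatedly subtract the largest Fibonacci number that fits:
860: greatest Fibonacci not exceeding it is 610, leaving 250
250: greatest Fibonacci not exceeding it is 233, leaving 17
17: greatest Fibonacci not exceeding it is 13, leaving 4
4: greatest Fibonacci not exceeding it is 3, leaving 1
1: greatest Fibonacci not exceeding it is 1, leaving 0
So 860 = 610 + 233 + 13 + 3 + 1, with no two terms consecutive in the sequence.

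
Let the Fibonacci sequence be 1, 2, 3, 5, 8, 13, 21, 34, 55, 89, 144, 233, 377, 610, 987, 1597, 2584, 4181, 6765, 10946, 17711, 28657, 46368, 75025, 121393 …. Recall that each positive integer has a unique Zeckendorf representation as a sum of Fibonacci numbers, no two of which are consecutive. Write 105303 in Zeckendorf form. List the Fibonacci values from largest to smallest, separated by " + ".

75025 + 28657 + 1597 + 21 + 3

Greedy algorithm:
75025 ≤ 105303 < 121393, so take 75025; remainder 30278
28657 ≤ 30278 < 46368, so take 28657; remainder 1621
1597 ≤ 1621 < 2584, so take 1597; remainder 24
21 ≤ 24 < 34, so take 21; remainder 3
3 ≤ 3 < 5, so take 3; remainder 0
So 105303 = 75025 + 28657 + 1597 + 21 + 3, with no two terms consecutive in the sequence.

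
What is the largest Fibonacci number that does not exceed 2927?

2584 ≤ 2927 < 4181, so the largest Fibonacci number not exceeding 2927 is 2584.

2584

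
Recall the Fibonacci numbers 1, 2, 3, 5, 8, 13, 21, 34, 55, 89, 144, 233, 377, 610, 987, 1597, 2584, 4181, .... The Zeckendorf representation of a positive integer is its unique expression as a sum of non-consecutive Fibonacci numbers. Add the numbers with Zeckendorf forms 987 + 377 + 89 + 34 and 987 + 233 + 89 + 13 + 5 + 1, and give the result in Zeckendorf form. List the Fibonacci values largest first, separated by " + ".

2584 + 144 + 55 + 21 + 8 + 3

The two numbers are 1487 and 1328, so their sum is 2815.
largest Fibonacci ≤ 2815 is 2584; 2815 − 2584 = 231
largest Fibonacci ≤ 231 is 144; 231 − 144 = 87
largest Fibonacci ≤ 87 is 55; 87 − 55 = 32
largest Fibonacci ≤ 32 is 21; 32 − 21 = 11
largest Fibonacci ≤ 11 is 8; 11 − 8 = 3
largest Fibonacci ≤ 3 is 3; 3 − 3 = 0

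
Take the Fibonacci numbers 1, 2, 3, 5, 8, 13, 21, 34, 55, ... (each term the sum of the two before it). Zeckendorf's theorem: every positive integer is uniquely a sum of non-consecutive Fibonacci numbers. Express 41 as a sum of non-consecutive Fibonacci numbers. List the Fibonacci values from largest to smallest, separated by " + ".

34 + 5 + 2

Repeatedly subtract the largest Fibonacci number that fits:
34 ≤ 41 < 55, so take 34; remainder 7
5 ≤ 7 < 8, so take 5; remainder 2
2 ≤ 2 < 3, so take 2; remainder 0
So 41 = 34 + 5 + 2, with no two terms consecutive in the sequence.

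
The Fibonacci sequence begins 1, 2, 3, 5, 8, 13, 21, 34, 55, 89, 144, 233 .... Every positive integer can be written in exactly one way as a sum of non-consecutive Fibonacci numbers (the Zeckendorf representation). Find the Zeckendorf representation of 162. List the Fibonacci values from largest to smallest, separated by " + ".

144 + 13 + 5

144 ≤ 162 < 233, so take 144; remainder 18
13 ≤ 18 < 21, so take 13; remainder 5
5 ≤ 5 < 8, so take 5; remainder 0
So 162 = 144 + 13 + 5, with no two terms consecutive in the sequence.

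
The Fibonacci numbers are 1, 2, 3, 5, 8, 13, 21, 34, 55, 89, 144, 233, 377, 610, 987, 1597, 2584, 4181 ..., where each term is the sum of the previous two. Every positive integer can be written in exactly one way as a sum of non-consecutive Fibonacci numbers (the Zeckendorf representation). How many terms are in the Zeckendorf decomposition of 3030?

5

Repeatedly subtract the largest Fibonacci number that fits:
take 2584 (≤ 3030); 3030 − 2584 = 446
take 377 (≤ 446); 446 − 377 = 69
take 55 (≤ 69); 69 − 55 = 14
take 13 (≤ 14); 14 − 13 = 1
take 1 (≤ 1); 1 − 1 = 0
3030 = 2584 + 377 + 55 + 13 + 1, which has 5 terms.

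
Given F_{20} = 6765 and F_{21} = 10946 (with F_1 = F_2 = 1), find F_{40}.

By the doubling identity F_{2k} = F_k(2F_{k+1} − F_k): F_{40} = 6765·(2·10946 − 6765) = 6765·15127 = 102334155.

102334155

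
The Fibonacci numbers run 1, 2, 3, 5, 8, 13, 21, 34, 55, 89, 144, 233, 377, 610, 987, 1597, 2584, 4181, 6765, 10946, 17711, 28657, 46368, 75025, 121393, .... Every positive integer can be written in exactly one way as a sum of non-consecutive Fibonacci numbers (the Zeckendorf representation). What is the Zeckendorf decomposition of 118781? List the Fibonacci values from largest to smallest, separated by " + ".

75025 + 28657 + 10946 + 2584 + 987 + 377 + 144 + 55 + 5 + 1

Greedy algorithm:
largest Fibonacci ≤ 118781 is 75025; 118781 − 75025 = 43756
largest Fibonacci ≤ 43756 is 28657; 43756 − 28657 = 15099
largest Fibonacci ≤ 15099 is 10946; 15099 − 10946 = 4153
largest Fibonacci ≤ 4153 is 2584; 4153 − 2584 = 1569
largest Fibonacci ≤ 1569 is 987; 1569 − 987 = 582
largest Fibonacci ≤ 582 is 377; 582 − 377 = 205
largest Fibonacci ≤ 205 is 144; 205 − 144 = 61
largest Fibonacci ≤ 61 is 55; 61 − 55 = 6
largest Fibonacci ≤ 6 is 5; 6 − 5 = 1
largest Fibonacci ≤ 1 is 1; 1 − 1 = 0
So 118781 = 75025 + 28657 + 10946 + 2584 + 987 + 377 + 144 + 55 + 5 + 1, with no two terms consecutive in the sequence.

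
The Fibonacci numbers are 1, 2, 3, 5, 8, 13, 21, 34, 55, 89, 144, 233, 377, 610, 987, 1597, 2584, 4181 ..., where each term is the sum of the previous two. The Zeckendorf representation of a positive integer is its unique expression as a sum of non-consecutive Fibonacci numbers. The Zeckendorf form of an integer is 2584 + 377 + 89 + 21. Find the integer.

3071

2584 + 377 + 89 + 21 = 3071.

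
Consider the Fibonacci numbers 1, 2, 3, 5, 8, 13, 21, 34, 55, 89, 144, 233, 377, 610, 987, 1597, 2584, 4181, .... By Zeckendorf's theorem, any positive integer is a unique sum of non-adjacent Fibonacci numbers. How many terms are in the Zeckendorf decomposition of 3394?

5

Greedy algorithm:
3394: greatest Fibonacci not exceeding it is 2584, leaving 810
810: greatest Fibonacci not exceeding it is 610, leaving 200
200: greatest Fibonacci not exceeding it is 144, leaving 56
56: greatest Fibonacci not exceeding it is 55, leaving 1
1: greatest Fibonacci not exceeding it is 1, leaving 0
3394 = 2584 + 610 + 144 + 55 + 1, which has 5 terms.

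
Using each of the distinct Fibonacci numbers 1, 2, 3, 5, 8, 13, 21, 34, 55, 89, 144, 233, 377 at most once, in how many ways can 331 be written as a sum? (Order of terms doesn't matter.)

10

Each representation comes from the Zeckendorf form by replacing some F_k with F_{k−1} + F_{k−2} where possible.
331 = 233+89+8+1 = 233+89+5+3+1 = 233+55+34+8+1 = 233+55+34+5+3+1 = … (6 more), for 10 in all.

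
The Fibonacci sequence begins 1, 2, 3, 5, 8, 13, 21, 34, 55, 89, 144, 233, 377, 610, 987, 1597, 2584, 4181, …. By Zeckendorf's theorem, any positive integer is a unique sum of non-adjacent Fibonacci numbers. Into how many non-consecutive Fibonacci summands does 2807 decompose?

5

subtract 2584 from 2807: 223 remains
subtract 144 from 223: 79 remains
subtract 55 from 79: 24 remains
subtract 21 from 24: 3 remains
subtract 3 from 3: 0 remains
2807 = 2584 + 144 + 55 + 21 + 3, which has 5 terms.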